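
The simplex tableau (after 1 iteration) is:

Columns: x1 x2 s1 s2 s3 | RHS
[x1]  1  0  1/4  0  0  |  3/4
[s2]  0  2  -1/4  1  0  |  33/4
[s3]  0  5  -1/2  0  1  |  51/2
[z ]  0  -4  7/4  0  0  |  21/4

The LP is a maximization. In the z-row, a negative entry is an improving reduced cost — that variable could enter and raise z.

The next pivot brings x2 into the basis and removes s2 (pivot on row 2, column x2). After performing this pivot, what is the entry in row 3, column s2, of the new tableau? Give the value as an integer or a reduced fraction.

-5/2

Pivot element is row 2, column x2: 2.
Normalize row 2: new (row 2, s2) = 1/2 = 1/2.
row 3 ← row 3 − 5·(new row 2): 0 − 5·(1/2) = -5/2.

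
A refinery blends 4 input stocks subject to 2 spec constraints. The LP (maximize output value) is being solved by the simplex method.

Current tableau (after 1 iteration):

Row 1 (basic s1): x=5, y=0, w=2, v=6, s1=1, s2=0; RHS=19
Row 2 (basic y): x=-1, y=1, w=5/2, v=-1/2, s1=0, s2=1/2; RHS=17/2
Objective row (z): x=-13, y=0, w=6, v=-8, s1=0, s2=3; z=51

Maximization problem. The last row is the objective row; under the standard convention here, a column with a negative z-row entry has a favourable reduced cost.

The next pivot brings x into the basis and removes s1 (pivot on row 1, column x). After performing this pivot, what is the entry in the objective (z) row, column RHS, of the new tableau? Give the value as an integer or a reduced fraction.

Pivot element is row 1, column x: 5.
Normalize row 1: new (row 1, RHS) = 19/5 = 19/5.
z-row ← z-row − (-13)·(new row 1): 51 − (-13)·(19/5) = 502/5.

502/5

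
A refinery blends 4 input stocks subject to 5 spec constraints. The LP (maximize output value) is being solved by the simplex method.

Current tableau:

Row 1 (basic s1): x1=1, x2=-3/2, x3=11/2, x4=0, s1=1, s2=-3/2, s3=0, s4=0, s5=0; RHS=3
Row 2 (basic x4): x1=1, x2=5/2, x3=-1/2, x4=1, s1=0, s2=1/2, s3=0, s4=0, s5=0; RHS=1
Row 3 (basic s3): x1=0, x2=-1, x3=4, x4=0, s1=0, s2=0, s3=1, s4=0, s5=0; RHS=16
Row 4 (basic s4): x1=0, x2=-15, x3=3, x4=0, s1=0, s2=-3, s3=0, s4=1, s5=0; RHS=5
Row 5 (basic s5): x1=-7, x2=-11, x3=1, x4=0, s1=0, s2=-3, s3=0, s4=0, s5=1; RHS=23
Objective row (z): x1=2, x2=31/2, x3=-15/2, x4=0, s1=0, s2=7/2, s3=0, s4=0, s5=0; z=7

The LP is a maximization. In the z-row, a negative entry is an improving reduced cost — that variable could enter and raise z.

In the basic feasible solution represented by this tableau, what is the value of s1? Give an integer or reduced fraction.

s1 is basic (row 1); its value is the RHS of that row: 3.

3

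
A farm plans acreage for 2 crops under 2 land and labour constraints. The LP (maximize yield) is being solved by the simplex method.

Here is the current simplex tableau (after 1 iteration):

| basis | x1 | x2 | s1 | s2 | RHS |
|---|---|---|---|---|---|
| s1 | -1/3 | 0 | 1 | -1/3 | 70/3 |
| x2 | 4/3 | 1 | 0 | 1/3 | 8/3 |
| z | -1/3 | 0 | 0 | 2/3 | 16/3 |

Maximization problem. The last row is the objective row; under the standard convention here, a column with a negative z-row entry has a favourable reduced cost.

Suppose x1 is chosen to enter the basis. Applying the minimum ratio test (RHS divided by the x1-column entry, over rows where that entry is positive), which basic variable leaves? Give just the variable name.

x2

Ratios: row 1 (s1): entry -1/3 ≤ 0, skip; row 2 (x2): (8/3)/(4/3) = 2.
Minimum ratio 2 is in the x2 row, so x2 leaves.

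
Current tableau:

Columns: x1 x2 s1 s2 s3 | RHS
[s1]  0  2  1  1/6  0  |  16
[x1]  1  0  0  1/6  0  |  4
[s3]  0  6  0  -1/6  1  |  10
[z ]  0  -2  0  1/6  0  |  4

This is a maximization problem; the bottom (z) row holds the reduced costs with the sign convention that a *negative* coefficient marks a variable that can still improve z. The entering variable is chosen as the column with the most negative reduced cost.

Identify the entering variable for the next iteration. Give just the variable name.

x2

Objective-row coefficients: x1: 0, x2: -2, s1: 0, s2: 1/6, s3: 0.
The most negative is -2 in column x2, so x2 enters.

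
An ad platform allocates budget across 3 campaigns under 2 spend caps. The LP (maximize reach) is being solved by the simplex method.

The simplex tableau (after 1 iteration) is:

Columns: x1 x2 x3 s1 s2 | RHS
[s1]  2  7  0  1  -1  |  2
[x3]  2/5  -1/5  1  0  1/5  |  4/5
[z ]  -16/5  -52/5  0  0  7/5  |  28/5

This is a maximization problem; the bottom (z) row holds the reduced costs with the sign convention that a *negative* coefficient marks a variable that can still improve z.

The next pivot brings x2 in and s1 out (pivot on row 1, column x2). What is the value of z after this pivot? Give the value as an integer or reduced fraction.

Minimum ratio for x2: 2/7 = 2/7.
z changes by −(z-row coeff of x2)·ratio = −(-52/5)·(2/7) = 104/35.
New z = 28/5 + (104/35) = 60/7.

60/7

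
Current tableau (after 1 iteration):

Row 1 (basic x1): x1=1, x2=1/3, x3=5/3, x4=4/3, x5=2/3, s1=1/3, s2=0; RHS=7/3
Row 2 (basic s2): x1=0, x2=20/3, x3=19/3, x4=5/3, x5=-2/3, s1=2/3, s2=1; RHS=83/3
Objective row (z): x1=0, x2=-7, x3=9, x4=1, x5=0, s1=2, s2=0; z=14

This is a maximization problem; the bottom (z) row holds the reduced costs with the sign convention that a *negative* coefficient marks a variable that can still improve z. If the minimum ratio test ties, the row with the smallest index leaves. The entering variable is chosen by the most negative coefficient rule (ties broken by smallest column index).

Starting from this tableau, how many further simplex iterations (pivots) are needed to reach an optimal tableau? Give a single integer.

pivot: x2 in, s2 out → z = 861/20
pivot: x5 in, x1 out → z = 44
No improving column remains; optimal.

2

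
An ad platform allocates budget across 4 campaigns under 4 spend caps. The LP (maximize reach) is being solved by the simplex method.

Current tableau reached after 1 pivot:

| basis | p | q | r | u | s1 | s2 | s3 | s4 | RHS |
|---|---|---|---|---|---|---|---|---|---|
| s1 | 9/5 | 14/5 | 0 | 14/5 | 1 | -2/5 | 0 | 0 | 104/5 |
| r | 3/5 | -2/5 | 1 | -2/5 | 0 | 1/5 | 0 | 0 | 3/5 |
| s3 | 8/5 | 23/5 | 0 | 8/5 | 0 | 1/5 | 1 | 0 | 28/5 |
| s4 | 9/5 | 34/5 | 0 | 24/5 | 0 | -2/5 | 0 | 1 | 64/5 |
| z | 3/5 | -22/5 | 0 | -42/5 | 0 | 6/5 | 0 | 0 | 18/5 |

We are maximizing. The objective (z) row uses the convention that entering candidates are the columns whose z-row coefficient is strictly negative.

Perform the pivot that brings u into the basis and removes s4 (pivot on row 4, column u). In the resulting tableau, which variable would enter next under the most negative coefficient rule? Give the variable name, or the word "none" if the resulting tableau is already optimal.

Pivot element 24/5. New z-row = old z-row − (-42/5)·(row 4/(24/5)).
Updated z-row coefficients: p: 15/4, q: 15/2, r: 0, u: 0, s1: 0, s2: 1/2, s3: 0, s4: 7/4.
No coefficient is strictly negative; the tableau after this pivot is optimal.

none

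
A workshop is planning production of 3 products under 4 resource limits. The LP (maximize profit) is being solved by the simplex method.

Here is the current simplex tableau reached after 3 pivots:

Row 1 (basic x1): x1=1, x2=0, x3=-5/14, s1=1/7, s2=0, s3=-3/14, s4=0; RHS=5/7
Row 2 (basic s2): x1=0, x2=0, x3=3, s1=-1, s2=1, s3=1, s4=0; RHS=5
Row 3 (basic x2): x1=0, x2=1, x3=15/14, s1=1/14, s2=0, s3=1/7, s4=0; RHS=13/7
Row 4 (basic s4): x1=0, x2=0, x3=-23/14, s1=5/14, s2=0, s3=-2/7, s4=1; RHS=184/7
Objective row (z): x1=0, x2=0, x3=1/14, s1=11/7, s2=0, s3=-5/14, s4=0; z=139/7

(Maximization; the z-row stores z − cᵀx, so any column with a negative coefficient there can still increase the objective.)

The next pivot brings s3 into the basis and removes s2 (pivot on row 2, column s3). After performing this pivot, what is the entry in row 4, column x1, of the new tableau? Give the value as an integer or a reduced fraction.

Pivot element is row 2, column s3: 1.
Normalize row 2: new (row 2, x1) = 0/1 = 0.
row 4 ← row 4 − (-2/7)·(new row 2): 0 − (-2/7)·0 = 0.

0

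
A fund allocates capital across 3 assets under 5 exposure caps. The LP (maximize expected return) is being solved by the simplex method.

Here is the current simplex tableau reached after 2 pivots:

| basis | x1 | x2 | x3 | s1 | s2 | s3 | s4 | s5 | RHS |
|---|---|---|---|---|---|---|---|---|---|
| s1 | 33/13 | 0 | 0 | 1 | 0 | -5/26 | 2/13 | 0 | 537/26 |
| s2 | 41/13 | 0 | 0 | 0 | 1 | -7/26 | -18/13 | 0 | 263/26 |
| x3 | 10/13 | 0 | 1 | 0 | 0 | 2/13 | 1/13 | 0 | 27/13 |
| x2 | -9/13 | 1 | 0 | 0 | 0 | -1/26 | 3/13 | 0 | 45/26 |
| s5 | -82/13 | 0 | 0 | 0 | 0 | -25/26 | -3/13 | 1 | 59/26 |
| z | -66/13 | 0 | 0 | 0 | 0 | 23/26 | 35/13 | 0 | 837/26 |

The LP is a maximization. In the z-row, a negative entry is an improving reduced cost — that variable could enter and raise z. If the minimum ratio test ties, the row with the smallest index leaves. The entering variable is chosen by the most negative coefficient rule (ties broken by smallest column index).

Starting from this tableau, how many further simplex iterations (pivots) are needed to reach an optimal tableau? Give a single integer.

1

pivot: x1 in, x3 out → z = 459/10
No improving column remains; optimal.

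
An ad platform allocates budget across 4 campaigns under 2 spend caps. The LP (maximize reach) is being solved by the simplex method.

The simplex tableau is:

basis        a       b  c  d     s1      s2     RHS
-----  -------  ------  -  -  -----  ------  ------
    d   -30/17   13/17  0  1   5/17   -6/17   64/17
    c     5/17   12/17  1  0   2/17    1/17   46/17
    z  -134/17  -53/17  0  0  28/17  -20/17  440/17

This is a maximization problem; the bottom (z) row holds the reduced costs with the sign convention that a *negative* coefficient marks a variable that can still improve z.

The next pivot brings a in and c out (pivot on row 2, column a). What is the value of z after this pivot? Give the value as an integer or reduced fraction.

492/5

Minimum ratio for a: (46/17)/(5/17) = 46/5.
z changes by −(z-row coeff of a)·ratio = −(-134/17)·(46/5) = 6164/85.
New z = 440/17 + (6164/85) = 492/5.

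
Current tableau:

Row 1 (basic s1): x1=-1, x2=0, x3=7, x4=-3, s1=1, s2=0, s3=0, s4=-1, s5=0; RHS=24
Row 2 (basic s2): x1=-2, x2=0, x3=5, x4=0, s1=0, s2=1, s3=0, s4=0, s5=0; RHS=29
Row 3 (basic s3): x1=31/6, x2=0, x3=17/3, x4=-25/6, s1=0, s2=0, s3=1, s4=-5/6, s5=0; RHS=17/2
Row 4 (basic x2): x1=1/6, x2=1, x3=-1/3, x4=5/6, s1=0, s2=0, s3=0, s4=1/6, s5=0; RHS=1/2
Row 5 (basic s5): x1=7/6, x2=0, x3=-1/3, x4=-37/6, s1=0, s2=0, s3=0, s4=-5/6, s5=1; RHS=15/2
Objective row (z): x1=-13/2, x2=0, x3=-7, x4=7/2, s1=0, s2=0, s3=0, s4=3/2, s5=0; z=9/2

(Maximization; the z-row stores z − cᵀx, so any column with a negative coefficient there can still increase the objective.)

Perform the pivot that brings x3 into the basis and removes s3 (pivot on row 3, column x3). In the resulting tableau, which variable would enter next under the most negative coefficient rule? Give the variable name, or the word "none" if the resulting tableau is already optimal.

x4

Pivot element 17/3. New z-row = old z-row − (-7)·(row 3/(17/3)).
Updated z-row coefficients: x1: -2/17, x2: 0, x3: 0, x4: -28/17, s1: 0, s2: 0, s3: 21/17, s4: 8/17, s5: 0.
The most negative is -28/17 in column x4, so x4 would enter next.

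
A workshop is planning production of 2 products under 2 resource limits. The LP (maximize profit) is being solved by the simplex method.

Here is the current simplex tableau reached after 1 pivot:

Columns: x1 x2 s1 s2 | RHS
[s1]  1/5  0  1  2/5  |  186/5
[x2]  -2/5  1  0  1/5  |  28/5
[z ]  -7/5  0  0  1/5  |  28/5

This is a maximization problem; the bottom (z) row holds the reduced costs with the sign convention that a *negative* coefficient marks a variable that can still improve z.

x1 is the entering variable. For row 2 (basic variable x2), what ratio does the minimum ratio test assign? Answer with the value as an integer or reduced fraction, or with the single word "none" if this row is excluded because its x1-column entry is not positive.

none

The x1 entry in row 2 is -2/5 ≤ 0, so this row gives no ratio.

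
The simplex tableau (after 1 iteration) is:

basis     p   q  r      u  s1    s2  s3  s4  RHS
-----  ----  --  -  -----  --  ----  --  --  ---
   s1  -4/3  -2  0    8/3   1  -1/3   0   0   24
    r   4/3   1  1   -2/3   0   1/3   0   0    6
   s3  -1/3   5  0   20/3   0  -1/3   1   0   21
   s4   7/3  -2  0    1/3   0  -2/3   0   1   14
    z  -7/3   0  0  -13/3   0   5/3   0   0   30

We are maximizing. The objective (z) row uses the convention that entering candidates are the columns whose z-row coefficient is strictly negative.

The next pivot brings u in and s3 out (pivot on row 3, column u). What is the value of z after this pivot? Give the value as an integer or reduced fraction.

Minimum ratio for u: 21/(20/3) = 63/20.
z changes by −(z-row coeff of u)·ratio = −(-13/3)·(63/20) = 273/20.
New z = 30 + (273/20) = 873/20.

873/20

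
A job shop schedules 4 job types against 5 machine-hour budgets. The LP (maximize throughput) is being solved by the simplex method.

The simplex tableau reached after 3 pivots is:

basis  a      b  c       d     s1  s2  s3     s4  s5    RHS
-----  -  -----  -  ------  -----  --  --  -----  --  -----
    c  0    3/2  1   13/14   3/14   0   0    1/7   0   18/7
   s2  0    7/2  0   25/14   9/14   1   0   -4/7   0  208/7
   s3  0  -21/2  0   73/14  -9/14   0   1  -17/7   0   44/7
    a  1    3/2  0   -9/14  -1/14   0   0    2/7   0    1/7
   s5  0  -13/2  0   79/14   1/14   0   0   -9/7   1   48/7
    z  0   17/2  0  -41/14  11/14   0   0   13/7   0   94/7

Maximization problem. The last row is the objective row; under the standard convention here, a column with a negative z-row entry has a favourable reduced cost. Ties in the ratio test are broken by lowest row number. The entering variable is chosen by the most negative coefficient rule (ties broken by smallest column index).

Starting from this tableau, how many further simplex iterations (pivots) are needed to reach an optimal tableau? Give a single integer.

1

pivot: d in, s3 out → z = 1238/73
No improving column remains; optimal.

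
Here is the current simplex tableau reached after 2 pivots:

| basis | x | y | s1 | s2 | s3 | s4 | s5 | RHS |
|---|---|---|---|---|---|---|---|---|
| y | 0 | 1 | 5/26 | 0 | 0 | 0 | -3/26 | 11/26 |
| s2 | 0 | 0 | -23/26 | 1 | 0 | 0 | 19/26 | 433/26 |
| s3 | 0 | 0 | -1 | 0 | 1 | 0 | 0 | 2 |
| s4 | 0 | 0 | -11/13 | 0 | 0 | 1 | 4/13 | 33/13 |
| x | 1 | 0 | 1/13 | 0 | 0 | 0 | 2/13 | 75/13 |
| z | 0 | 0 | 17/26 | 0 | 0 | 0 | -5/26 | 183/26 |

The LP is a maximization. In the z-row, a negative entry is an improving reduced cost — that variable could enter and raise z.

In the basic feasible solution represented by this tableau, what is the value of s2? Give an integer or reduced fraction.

433/26

s2 is basic (row 2); its value is the RHS of that row: 433/26.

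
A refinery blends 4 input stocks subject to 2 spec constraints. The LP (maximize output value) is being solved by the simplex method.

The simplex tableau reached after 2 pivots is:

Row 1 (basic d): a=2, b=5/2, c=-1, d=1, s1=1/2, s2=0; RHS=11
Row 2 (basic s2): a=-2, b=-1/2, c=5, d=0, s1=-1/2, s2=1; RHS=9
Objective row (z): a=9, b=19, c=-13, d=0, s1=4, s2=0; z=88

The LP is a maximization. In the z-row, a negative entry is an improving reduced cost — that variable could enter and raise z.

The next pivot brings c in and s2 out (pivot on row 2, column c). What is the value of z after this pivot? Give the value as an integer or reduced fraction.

Minimum ratio for c: 9/5 = 9/5.
z changes by −(z-row coeff of c)·ratio = −(-13)·(9/5) = 117/5.
New z = 88 + (117/5) = 557/5.

557/5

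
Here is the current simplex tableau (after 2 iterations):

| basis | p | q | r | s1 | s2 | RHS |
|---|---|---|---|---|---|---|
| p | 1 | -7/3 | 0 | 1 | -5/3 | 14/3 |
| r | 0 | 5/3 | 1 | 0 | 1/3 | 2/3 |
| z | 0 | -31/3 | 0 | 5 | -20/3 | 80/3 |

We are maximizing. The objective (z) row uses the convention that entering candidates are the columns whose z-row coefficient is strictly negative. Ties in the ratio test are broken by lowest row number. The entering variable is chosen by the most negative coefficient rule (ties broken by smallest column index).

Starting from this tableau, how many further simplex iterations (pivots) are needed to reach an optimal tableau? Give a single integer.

2

pivot: q in, r out → z = 154/5
pivot: s2 in, q out → z = 40
No improving column remains; optimal.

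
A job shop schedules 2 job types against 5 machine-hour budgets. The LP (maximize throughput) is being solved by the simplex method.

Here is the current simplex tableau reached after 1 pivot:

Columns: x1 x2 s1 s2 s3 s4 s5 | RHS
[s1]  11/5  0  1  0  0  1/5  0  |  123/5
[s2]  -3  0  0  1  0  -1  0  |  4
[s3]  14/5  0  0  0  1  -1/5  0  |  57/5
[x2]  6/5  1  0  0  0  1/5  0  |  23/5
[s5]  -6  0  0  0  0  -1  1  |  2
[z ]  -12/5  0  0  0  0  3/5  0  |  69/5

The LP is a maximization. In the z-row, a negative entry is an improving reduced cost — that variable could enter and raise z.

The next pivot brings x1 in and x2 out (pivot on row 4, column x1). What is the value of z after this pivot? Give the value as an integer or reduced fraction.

23

Minimum ratio for x1: (23/5)/(6/5) = 23/6.
z changes by −(z-row coeff of x1)·ratio = −(-12/5)·(23/6) = 46/5.
New z = 69/5 + (46/5) = 23.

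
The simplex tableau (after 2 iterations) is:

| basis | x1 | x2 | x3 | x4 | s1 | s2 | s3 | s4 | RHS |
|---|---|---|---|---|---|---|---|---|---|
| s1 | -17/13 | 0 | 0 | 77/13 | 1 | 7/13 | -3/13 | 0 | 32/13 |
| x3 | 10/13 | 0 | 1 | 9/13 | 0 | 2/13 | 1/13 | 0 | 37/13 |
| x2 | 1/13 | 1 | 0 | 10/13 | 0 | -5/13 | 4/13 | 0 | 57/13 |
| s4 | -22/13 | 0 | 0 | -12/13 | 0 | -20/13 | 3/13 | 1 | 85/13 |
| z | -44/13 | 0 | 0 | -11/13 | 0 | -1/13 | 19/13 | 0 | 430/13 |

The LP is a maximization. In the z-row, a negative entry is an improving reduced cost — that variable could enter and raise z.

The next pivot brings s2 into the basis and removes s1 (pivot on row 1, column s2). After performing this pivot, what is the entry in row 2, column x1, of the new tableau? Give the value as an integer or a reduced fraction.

8/7

Pivot element is row 1, column s2: 7/13.
Normalize row 1: new (row 1, x1) = (-17/13)/(7/13) = -17/7.
row 2 ← row 2 − (2/13)·(new row 1): 10/13 − (2/13)·(-17/7) = 8/7.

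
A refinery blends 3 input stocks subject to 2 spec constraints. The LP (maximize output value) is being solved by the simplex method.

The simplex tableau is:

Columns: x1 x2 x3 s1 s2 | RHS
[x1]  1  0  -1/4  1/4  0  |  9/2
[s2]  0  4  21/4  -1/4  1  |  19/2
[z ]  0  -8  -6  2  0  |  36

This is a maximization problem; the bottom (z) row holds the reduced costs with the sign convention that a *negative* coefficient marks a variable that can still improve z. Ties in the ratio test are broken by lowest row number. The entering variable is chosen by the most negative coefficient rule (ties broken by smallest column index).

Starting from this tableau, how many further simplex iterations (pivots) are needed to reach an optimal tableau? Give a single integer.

1

pivot: x2 in, s2 out → z = 55
No improving column remains; optimal.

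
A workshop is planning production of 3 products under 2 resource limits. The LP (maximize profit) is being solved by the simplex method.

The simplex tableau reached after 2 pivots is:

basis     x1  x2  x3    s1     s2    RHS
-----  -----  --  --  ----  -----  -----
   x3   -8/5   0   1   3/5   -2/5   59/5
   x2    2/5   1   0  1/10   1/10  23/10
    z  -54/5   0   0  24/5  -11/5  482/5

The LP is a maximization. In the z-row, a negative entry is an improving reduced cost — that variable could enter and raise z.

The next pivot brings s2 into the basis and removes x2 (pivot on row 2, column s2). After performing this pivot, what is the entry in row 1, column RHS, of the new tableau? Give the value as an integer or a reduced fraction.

Pivot element is row 2, column s2: 1/10.
Normalize row 2: new (row 2, RHS) = (23/10)/(1/10) = 23.
row 1 ← row 1 − (-2/5)·(new row 2): 59/5 − (-2/5)·23 = 21.

21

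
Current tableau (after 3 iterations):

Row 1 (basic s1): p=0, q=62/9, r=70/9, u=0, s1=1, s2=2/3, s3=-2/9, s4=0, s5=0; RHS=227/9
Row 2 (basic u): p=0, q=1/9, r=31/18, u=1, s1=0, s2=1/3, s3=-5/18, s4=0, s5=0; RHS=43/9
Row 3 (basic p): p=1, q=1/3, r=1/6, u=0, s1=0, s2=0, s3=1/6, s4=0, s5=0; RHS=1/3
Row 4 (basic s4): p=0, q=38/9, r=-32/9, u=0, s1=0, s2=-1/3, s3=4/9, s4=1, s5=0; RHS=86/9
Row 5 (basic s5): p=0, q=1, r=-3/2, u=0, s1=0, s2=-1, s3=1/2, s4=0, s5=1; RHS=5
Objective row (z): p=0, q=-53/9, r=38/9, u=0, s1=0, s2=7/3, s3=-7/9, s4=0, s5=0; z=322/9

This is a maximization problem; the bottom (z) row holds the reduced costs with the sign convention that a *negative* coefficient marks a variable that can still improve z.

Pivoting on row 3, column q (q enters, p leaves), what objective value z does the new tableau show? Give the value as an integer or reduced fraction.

125/3

Minimum ratio for q: (1/3)/(1/3) = 1.
z changes by −(z-row coeff of q)·ratio = −(-53/9)·1 = 53/9.
New z = 322/9 + (53/9) = 125/3.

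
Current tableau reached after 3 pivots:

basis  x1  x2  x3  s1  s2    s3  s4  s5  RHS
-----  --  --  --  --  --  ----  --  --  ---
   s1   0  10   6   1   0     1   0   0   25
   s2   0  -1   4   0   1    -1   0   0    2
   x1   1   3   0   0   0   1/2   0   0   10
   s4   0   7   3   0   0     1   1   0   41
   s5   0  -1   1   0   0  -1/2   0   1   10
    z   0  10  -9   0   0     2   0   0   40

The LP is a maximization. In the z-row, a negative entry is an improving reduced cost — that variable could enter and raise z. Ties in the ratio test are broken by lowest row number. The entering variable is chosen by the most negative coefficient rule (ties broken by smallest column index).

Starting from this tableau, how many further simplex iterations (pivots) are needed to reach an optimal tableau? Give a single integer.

pivot: x3 in, s2 out → z = 89/2
pivot: s3 in, s1 out → z = 467/10
No improving column remains; optimal.

2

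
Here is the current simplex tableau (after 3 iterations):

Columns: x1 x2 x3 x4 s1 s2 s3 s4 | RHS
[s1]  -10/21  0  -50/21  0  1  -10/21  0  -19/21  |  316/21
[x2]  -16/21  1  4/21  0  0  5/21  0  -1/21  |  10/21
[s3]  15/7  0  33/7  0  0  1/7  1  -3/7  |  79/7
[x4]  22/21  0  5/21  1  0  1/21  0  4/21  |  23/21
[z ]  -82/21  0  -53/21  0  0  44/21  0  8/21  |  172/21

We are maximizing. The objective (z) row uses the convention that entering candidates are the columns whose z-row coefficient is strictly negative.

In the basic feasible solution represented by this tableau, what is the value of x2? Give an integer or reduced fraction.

10/21

x2 is basic (row 2); its value is the RHS of that row: 10/21.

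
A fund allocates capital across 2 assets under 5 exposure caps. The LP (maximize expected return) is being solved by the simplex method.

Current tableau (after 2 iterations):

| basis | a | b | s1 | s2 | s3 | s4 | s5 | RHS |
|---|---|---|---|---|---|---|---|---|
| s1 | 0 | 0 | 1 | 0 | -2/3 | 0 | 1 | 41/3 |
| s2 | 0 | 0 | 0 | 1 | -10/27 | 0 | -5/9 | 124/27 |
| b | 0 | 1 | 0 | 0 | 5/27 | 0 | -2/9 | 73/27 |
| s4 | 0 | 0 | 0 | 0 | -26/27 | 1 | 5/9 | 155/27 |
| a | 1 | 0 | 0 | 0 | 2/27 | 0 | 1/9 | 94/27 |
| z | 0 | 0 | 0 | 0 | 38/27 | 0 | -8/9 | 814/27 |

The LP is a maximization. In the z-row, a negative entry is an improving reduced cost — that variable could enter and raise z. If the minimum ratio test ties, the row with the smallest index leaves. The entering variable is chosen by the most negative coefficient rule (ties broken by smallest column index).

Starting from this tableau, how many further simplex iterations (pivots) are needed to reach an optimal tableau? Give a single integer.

2

pivot: s5 in, s4 out → z = 118/3
pivot: s3 in, s1 out → z = 159/4
No improving column remains; optimal.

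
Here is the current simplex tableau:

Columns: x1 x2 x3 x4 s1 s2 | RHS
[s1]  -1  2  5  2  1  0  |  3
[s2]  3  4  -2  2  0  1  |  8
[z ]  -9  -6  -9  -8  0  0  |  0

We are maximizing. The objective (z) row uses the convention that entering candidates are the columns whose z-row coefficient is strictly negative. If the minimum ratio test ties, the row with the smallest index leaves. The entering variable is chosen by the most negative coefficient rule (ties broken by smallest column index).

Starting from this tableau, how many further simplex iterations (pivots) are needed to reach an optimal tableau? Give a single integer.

pivot: x1 in, s2 out → z = 24
pivot: x3 in, s1 out → z = 567/13
No improving column remains; optimal.

2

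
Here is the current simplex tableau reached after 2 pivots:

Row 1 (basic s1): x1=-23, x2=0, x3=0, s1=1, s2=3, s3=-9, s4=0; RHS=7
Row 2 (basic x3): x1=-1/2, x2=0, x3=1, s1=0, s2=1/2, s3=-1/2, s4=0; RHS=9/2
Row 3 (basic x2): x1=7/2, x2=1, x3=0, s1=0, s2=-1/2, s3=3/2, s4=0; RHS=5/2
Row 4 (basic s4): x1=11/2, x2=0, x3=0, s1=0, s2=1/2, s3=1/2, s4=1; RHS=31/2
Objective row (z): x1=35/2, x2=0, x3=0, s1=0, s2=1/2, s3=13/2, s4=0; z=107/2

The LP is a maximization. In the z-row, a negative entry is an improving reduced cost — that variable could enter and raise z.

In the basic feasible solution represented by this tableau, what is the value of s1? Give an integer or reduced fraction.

s1 is basic (row 1); its value is the RHS of that row: 7.

7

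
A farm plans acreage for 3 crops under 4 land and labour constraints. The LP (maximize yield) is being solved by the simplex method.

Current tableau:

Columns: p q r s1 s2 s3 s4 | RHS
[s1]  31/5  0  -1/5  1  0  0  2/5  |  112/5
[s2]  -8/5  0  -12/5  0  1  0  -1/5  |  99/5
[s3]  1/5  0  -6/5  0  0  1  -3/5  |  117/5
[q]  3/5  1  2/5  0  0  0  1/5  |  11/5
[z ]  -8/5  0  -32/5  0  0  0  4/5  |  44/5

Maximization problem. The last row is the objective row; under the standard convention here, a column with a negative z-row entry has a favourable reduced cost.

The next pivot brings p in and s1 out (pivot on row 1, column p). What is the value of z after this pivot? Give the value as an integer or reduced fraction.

Minimum ratio for p: (112/5)/(31/5) = 112/31.
z changes by −(z-row coeff of p)·ratio = −(-8/5)·(112/31) = 896/155.
New z = 44/5 + (896/155) = 452/31.

452/31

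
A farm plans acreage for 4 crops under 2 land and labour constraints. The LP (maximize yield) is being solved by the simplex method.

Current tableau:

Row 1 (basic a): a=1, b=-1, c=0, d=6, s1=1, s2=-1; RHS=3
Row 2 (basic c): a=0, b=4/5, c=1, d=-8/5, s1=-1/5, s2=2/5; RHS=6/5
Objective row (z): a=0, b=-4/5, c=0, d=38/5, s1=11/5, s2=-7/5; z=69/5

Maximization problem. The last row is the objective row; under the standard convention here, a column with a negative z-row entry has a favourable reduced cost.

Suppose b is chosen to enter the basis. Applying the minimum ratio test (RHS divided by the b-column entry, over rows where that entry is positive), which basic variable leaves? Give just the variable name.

Ratios: row 1 (a): entry -1 ≤ 0, skip; row 2 (c): (6/5)/(4/5) = 3/2.
Minimum ratio 3/2 is in the c row, so c leaves.

c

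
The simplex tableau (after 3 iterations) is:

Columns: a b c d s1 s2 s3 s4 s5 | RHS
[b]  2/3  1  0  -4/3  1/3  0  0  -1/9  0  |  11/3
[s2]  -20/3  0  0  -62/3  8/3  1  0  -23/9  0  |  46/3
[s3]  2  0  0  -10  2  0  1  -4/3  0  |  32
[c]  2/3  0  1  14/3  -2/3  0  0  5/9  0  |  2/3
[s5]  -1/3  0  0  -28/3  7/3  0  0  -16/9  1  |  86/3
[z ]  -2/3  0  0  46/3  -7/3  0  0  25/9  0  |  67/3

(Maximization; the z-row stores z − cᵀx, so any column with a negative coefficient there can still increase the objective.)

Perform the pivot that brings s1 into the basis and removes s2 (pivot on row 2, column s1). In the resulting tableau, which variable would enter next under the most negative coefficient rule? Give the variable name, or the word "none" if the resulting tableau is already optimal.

Pivot element 8/3. New z-row = old z-row − (-7/3)·(row 2/(8/3)).
Updated z-row coefficients: a: -13/2, b: 0, c: 0, d: -11/4, s1: 0, s2: 7/8, s3: 0, s4: 13/24, s5: 0.
The most negative is -13/2 in column a, so a would enter next.

a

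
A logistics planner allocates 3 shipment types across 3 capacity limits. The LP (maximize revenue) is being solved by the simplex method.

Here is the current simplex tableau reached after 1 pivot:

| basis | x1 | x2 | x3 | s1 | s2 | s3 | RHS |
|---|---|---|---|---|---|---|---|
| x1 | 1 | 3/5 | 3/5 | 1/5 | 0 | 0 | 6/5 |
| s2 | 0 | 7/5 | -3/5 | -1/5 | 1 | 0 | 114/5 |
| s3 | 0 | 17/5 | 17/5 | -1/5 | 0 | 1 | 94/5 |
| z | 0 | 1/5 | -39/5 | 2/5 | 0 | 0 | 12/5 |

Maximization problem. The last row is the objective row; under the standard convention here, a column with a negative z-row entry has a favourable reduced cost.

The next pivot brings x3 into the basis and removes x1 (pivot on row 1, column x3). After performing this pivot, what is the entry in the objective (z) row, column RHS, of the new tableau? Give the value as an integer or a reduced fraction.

18

Pivot element is row 1, column x3: 3/5.
Normalize row 1: new (row 1, RHS) = (6/5)/(3/5) = 2.
z-row ← z-row − (-39/5)·(new row 1): 12/5 − (-39/5)·2 = 18.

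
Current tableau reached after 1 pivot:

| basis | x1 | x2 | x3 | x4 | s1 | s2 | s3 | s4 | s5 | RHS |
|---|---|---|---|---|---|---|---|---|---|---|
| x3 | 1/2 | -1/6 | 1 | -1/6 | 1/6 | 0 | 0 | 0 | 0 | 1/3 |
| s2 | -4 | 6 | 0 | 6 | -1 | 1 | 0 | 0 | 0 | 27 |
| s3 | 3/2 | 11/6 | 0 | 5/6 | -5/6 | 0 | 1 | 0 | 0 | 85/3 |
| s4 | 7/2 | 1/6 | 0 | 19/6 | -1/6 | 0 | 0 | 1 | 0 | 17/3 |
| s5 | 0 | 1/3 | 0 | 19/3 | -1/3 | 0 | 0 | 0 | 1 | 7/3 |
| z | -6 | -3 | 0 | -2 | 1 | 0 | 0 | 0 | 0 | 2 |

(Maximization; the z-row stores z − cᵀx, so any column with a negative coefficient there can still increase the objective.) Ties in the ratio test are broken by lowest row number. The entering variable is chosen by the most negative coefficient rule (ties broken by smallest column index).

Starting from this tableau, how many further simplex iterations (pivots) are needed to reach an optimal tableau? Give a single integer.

3

pivot: x1 in, x3 out → z = 6
pivot: x2 in, s4 out → z = 37/2
pivot: x3 in, s2 out → z = 3431/130
No improving column remains; optimal.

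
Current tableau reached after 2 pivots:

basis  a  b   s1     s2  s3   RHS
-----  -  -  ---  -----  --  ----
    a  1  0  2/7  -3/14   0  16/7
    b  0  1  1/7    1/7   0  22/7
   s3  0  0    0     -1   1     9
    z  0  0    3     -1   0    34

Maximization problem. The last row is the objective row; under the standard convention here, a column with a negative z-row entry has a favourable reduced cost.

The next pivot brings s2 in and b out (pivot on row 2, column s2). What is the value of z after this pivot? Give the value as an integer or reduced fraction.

56

Minimum ratio for s2: (22/7)/(1/7) = 22.
z changes by −(z-row coeff of s2)·ratio = −(-1)·22 = 22.
New z = 34 + 22 = 56.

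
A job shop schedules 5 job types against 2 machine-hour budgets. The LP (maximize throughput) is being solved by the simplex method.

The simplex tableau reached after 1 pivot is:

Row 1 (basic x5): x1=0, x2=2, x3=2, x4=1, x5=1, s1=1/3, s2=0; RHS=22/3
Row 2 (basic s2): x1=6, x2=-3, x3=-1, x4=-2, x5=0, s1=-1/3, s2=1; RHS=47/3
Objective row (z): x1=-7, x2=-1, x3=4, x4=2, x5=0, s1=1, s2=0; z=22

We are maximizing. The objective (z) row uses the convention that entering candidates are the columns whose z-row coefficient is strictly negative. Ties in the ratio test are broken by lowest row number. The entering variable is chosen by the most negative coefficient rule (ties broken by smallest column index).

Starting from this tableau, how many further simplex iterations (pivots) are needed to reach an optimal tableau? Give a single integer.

2

pivot: x1 in, s2 out → z = 725/18
pivot: x2 in, x5 out → z = 511/9
No improving column remains; optimal.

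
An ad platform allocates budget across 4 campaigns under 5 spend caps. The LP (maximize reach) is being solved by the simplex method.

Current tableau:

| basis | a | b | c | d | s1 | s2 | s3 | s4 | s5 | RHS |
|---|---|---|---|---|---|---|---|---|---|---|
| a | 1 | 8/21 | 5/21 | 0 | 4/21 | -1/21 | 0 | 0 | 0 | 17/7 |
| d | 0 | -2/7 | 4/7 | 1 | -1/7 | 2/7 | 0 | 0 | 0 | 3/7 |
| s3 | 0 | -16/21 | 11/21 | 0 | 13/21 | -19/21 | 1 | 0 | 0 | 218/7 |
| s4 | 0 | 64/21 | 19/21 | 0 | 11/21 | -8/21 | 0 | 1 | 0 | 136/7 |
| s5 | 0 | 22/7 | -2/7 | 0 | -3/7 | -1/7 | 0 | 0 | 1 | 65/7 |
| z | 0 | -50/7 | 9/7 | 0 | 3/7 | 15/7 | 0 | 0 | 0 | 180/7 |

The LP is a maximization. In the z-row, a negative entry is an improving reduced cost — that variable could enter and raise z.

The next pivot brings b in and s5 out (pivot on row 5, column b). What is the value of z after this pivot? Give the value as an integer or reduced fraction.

Minimum ratio for b: (65/7)/(22/7) = 65/22.
z changes by −(z-row coeff of b)·ratio = −(-50/7)·(65/22) = 1625/77.
New z = 180/7 + (1625/77) = 515/11.

515/11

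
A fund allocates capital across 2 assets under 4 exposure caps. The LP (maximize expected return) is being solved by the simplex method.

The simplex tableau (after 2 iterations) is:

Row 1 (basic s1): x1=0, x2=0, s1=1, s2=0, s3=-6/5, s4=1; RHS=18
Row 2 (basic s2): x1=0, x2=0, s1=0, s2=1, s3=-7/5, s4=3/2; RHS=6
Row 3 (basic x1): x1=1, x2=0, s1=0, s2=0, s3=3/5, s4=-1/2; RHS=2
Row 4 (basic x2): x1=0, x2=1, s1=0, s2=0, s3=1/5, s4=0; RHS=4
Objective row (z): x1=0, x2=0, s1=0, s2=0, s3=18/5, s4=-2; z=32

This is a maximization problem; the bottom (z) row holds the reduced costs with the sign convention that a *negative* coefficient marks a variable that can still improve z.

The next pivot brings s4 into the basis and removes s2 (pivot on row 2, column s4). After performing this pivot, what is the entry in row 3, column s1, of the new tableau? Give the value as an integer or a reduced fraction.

Pivot element is row 2, column s4: 3/2.
Normalize row 2: new (row 2, s1) = 0/(3/2) = 0.
row 3 ← row 3 − (-1/2)·(new row 2): 0 − (-1/2)·0 = 0.

0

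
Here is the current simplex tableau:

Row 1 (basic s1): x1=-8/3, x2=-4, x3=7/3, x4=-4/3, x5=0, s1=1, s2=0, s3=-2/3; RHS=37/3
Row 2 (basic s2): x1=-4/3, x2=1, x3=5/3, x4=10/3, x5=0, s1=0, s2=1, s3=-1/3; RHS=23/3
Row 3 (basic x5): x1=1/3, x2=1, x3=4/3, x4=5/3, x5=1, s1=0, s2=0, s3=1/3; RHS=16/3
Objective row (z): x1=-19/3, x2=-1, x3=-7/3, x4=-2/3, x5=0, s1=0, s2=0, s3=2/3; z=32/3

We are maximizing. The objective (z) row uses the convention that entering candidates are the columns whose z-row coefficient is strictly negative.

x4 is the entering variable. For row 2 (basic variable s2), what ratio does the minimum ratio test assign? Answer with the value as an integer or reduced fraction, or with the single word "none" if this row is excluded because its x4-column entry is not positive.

23/10

Ratio = RHS / (x4 entry) = (23/3) / (10/3) = 23/10.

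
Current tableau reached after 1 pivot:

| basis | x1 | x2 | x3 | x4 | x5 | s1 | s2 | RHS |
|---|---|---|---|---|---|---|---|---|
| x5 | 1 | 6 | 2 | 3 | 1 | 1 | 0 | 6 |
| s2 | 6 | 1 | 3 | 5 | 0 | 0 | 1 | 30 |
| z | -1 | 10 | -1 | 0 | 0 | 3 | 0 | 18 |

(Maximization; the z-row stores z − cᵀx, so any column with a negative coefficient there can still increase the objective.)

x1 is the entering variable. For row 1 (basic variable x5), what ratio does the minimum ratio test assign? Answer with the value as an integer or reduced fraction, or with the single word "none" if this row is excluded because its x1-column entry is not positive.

Ratio = RHS / (x1 entry) = 6 / 1 = 6.

6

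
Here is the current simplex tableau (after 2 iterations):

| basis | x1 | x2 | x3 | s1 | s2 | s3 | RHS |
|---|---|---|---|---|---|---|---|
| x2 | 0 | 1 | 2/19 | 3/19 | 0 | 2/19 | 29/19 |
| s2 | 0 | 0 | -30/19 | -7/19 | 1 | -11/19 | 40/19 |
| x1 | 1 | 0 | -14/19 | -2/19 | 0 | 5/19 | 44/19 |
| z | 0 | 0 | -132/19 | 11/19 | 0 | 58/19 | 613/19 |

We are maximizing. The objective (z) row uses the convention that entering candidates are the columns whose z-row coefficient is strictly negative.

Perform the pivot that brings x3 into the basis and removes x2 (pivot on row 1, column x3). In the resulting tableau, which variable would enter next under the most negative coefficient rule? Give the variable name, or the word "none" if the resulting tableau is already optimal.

none

Pivot element 2/19. New z-row = old z-row − (-132/19)·(row 1/(2/19)).
Updated z-row coefficients: x1: 0, x2: 66, x3: 0, s1: 11, s2: 0, s3: 10.
No coefficient is strictly negative; the tableau after this pivot is optimal.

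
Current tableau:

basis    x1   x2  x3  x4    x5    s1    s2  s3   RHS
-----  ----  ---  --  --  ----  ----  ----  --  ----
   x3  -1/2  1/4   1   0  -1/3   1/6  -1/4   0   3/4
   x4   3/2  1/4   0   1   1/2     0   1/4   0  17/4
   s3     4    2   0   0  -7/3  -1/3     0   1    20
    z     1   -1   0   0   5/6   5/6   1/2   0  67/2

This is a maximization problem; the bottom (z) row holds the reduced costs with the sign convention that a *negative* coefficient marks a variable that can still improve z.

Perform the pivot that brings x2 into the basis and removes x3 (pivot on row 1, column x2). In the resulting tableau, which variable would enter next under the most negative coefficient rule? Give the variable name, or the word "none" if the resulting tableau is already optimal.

x1

Pivot element 1/4. New z-row = old z-row − (-1)·(row 1/(1/4)).
Updated z-row coefficients: x1: -1, x2: 0, x3: 4, x4: 0, x5: -1/2, s1: 3/2, s2: -1/2, s3: 0.
The most negative is -1 in column x1, so x1 would enter next.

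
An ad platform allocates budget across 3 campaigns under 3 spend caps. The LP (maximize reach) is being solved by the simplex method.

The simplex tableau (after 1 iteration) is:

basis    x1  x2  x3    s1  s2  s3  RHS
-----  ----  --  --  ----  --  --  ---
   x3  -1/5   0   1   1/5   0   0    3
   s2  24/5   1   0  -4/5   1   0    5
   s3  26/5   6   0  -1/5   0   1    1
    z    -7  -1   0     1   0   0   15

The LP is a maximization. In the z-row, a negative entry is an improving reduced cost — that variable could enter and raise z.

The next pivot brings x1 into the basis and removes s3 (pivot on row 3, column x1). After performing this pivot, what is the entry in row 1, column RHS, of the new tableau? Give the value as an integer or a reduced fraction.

79/26

Pivot element is row 3, column x1: 26/5.
Normalize row 3: new (row 3, RHS) = 1/(26/5) = 5/26.
row 1 ← row 1 − (-1/5)·(new row 3): 3 − (-1/5)·(5/26) = 79/26.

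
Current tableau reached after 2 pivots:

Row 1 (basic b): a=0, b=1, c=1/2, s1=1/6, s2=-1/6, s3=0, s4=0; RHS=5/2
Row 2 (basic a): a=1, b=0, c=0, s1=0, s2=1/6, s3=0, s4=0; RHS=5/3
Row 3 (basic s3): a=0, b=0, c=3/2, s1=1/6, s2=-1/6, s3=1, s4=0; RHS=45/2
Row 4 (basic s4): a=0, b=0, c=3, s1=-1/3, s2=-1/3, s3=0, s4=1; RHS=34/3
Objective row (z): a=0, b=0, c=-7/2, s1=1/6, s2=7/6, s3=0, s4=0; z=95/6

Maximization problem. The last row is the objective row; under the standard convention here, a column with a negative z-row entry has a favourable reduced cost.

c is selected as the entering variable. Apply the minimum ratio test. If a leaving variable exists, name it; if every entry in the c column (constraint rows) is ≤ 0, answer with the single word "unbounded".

Ratios: row 1 (b): (5/2)/(1/2) = 5; row 2 (a): entry 0 ≤ 0, skip; row 3 (s3): (45/2)/(3/2) = 15; row 4 (s4): (34/3)/3 = 34/9.
Minimum ratio is in the s4 row, so s4 leaves.

s4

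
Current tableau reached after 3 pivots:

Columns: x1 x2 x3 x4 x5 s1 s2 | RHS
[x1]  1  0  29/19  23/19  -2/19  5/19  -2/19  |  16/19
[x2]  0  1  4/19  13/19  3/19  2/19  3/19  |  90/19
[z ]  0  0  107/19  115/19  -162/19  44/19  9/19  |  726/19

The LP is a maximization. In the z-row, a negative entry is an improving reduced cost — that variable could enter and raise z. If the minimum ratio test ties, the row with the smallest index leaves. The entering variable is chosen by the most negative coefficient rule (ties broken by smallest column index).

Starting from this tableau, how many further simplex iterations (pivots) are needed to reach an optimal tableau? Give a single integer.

1

pivot: x5 in, x2 out → z = 294
No improving column remains; optimal.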